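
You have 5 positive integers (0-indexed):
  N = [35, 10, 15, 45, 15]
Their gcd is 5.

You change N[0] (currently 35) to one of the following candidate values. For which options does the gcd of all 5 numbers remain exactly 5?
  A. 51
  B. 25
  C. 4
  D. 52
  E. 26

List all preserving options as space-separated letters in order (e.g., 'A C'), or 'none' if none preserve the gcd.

Old gcd = 5; gcd of others (without N[0]) = 5
New gcd for candidate v: gcd(5, v). Preserves old gcd iff gcd(5, v) = 5.
  Option A: v=51, gcd(5,51)=1 -> changes
  Option B: v=25, gcd(5,25)=5 -> preserves
  Option C: v=4, gcd(5,4)=1 -> changes
  Option D: v=52, gcd(5,52)=1 -> changes
  Option E: v=26, gcd(5,26)=1 -> changes

Answer: B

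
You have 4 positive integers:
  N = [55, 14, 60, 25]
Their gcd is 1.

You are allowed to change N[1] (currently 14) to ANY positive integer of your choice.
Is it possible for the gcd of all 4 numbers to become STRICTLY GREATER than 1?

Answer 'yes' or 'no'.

Answer: yes

Derivation:
Current gcd = 1
gcd of all OTHER numbers (without N[1]=14): gcd([55, 60, 25]) = 5
The new gcd after any change is gcd(5, new_value).
This can be at most 5.
Since 5 > old gcd 1, the gcd CAN increase (e.g., set N[1] = 5).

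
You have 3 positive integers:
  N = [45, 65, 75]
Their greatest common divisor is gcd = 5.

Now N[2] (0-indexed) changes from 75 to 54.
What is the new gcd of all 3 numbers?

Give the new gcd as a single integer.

Numbers: [45, 65, 75], gcd = 5
Change: index 2, 75 -> 54
gcd of the OTHER numbers (without index 2): gcd([45, 65]) = 5
New gcd = gcd(g_others, new_val) = gcd(5, 54) = 1

Answer: 1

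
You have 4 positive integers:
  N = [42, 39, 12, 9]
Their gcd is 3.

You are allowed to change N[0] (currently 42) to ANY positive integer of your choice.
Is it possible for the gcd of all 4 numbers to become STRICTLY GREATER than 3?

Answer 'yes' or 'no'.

Answer: no

Derivation:
Current gcd = 3
gcd of all OTHER numbers (without N[0]=42): gcd([39, 12, 9]) = 3
The new gcd after any change is gcd(3, new_value).
This can be at most 3.
Since 3 = old gcd 3, the gcd can only stay the same or decrease.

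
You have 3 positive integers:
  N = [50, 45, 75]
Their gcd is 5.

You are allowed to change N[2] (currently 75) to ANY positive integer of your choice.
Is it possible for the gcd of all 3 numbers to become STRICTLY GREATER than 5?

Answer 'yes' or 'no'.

Answer: no

Derivation:
Current gcd = 5
gcd of all OTHER numbers (without N[2]=75): gcd([50, 45]) = 5
The new gcd after any change is gcd(5, new_value).
This can be at most 5.
Since 5 = old gcd 5, the gcd can only stay the same or decrease.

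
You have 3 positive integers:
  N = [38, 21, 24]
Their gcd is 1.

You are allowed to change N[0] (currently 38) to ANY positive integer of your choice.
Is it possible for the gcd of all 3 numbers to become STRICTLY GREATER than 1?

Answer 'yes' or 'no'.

Current gcd = 1
gcd of all OTHER numbers (without N[0]=38): gcd([21, 24]) = 3
The new gcd after any change is gcd(3, new_value).
This can be at most 3.
Since 3 > old gcd 1, the gcd CAN increase (e.g., set N[0] = 3).

Answer: yes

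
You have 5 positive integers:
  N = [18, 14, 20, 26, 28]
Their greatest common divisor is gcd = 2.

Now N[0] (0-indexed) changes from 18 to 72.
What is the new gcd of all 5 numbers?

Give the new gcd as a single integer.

Numbers: [18, 14, 20, 26, 28], gcd = 2
Change: index 0, 18 -> 72
gcd of the OTHER numbers (without index 0): gcd([14, 20, 26, 28]) = 2
New gcd = gcd(g_others, new_val) = gcd(2, 72) = 2

Answer: 2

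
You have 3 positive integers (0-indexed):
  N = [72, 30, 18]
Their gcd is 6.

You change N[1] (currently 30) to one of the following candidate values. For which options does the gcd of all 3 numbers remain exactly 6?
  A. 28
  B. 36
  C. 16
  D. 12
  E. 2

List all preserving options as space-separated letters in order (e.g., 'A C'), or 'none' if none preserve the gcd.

Old gcd = 6; gcd of others (without N[1]) = 18
New gcd for candidate v: gcd(18, v). Preserves old gcd iff gcd(18, v) = 6.
  Option A: v=28, gcd(18,28)=2 -> changes
  Option B: v=36, gcd(18,36)=18 -> changes
  Option C: v=16, gcd(18,16)=2 -> changes
  Option D: v=12, gcd(18,12)=6 -> preserves
  Option E: v=2, gcd(18,2)=2 -> changes

Answer: D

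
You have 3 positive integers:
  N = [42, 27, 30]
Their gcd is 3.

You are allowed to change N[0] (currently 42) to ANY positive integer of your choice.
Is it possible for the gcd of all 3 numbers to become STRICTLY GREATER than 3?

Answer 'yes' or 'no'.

Answer: no

Derivation:
Current gcd = 3
gcd of all OTHER numbers (without N[0]=42): gcd([27, 30]) = 3
The new gcd after any change is gcd(3, new_value).
This can be at most 3.
Since 3 = old gcd 3, the gcd can only stay the same or decrease.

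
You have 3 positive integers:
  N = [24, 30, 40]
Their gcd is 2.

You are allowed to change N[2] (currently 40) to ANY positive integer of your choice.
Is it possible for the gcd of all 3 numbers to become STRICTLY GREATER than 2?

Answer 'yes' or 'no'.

Current gcd = 2
gcd of all OTHER numbers (without N[2]=40): gcd([24, 30]) = 6
The new gcd after any change is gcd(6, new_value).
This can be at most 6.
Since 6 > old gcd 2, the gcd CAN increase (e.g., set N[2] = 6).

Answer: yes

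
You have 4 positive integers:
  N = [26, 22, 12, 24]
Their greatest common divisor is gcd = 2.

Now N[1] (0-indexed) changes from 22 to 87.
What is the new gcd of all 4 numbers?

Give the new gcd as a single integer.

Numbers: [26, 22, 12, 24], gcd = 2
Change: index 1, 22 -> 87
gcd of the OTHER numbers (without index 1): gcd([26, 12, 24]) = 2
New gcd = gcd(g_others, new_val) = gcd(2, 87) = 1

Answer: 1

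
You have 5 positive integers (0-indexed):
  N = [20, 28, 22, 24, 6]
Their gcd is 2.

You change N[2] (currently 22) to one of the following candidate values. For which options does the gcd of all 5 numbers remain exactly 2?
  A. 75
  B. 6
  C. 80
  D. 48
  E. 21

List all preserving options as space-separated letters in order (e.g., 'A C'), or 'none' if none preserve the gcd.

Old gcd = 2; gcd of others (without N[2]) = 2
New gcd for candidate v: gcd(2, v). Preserves old gcd iff gcd(2, v) = 2.
  Option A: v=75, gcd(2,75)=1 -> changes
  Option B: v=6, gcd(2,6)=2 -> preserves
  Option C: v=80, gcd(2,80)=2 -> preserves
  Option D: v=48, gcd(2,48)=2 -> preserves
  Option E: v=21, gcd(2,21)=1 -> changes

Answer: B C D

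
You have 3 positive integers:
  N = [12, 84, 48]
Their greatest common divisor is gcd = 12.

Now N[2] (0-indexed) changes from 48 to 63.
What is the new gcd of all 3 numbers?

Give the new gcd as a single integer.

Answer: 3

Derivation:
Numbers: [12, 84, 48], gcd = 12
Change: index 2, 48 -> 63
gcd of the OTHER numbers (without index 2): gcd([12, 84]) = 12
New gcd = gcd(g_others, new_val) = gcd(12, 63) = 3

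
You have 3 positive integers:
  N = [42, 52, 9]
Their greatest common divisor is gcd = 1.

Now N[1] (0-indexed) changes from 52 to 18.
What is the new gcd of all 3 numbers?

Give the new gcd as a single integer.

Numbers: [42, 52, 9], gcd = 1
Change: index 1, 52 -> 18
gcd of the OTHER numbers (without index 1): gcd([42, 9]) = 3
New gcd = gcd(g_others, new_val) = gcd(3, 18) = 3

Answer: 3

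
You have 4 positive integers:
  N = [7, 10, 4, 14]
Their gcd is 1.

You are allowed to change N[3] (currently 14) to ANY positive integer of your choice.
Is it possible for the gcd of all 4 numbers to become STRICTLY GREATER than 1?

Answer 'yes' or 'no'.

Answer: no

Derivation:
Current gcd = 1
gcd of all OTHER numbers (without N[3]=14): gcd([7, 10, 4]) = 1
The new gcd after any change is gcd(1, new_value).
This can be at most 1.
Since 1 = old gcd 1, the gcd can only stay the same or decrease.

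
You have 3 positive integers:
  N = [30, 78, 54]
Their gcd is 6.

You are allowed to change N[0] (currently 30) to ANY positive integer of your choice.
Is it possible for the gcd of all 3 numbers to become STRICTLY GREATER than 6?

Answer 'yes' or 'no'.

Answer: no

Derivation:
Current gcd = 6
gcd of all OTHER numbers (without N[0]=30): gcd([78, 54]) = 6
The new gcd after any change is gcd(6, new_value).
This can be at most 6.
Since 6 = old gcd 6, the gcd can only stay the same or decrease.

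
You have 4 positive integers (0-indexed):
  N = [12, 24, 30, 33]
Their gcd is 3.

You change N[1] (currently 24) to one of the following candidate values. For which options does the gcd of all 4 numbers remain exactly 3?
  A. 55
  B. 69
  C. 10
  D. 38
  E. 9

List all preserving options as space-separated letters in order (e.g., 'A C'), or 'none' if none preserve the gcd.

Old gcd = 3; gcd of others (without N[1]) = 3
New gcd for candidate v: gcd(3, v). Preserves old gcd iff gcd(3, v) = 3.
  Option A: v=55, gcd(3,55)=1 -> changes
  Option B: v=69, gcd(3,69)=3 -> preserves
  Option C: v=10, gcd(3,10)=1 -> changes
  Option D: v=38, gcd(3,38)=1 -> changes
  Option E: v=9, gcd(3,9)=3 -> preserves

Answer: B E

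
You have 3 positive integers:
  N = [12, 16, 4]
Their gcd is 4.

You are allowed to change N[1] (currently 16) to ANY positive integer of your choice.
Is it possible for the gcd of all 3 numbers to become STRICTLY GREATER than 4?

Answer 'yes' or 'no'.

Answer: no

Derivation:
Current gcd = 4
gcd of all OTHER numbers (without N[1]=16): gcd([12, 4]) = 4
The new gcd after any change is gcd(4, new_value).
This can be at most 4.
Since 4 = old gcd 4, the gcd can only stay the same or decrease.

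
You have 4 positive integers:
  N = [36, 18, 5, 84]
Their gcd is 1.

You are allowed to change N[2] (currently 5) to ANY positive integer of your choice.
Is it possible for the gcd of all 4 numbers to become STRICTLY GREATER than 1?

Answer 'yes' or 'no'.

Current gcd = 1
gcd of all OTHER numbers (without N[2]=5): gcd([36, 18, 84]) = 6
The new gcd after any change is gcd(6, new_value).
This can be at most 6.
Since 6 > old gcd 1, the gcd CAN increase (e.g., set N[2] = 6).

Answer: yes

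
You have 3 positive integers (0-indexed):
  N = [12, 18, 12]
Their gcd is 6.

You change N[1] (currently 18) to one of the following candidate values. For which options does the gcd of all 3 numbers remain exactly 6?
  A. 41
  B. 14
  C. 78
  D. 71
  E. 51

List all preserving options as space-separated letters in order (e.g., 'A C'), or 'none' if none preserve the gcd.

Old gcd = 6; gcd of others (without N[1]) = 12
New gcd for candidate v: gcd(12, v). Preserves old gcd iff gcd(12, v) = 6.
  Option A: v=41, gcd(12,41)=1 -> changes
  Option B: v=14, gcd(12,14)=2 -> changes
  Option C: v=78, gcd(12,78)=6 -> preserves
  Option D: v=71, gcd(12,71)=1 -> changes
  Option E: v=51, gcd(12,51)=3 -> changes

Answer: C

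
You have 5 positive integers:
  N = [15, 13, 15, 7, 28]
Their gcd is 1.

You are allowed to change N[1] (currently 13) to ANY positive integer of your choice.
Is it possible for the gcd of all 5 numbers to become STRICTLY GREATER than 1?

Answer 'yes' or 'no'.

Current gcd = 1
gcd of all OTHER numbers (without N[1]=13): gcd([15, 15, 7, 28]) = 1
The new gcd after any change is gcd(1, new_value).
This can be at most 1.
Since 1 = old gcd 1, the gcd can only stay the same or decrease.

Answer: no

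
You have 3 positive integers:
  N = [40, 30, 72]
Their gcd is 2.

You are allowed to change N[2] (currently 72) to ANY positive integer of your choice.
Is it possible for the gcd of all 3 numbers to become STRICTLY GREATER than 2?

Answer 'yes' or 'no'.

Answer: yes

Derivation:
Current gcd = 2
gcd of all OTHER numbers (without N[2]=72): gcd([40, 30]) = 10
The new gcd after any change is gcd(10, new_value).
This can be at most 10.
Since 10 > old gcd 2, the gcd CAN increase (e.g., set N[2] = 10).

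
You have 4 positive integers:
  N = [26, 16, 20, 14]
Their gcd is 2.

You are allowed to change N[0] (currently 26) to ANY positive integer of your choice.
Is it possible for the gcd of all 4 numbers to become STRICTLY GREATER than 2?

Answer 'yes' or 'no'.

Current gcd = 2
gcd of all OTHER numbers (without N[0]=26): gcd([16, 20, 14]) = 2
The new gcd after any change is gcd(2, new_value).
This can be at most 2.
Since 2 = old gcd 2, the gcd can only stay the same or decrease.

Answer: no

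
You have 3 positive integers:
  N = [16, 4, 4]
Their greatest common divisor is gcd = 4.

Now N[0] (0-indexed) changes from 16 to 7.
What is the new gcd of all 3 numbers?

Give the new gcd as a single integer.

Answer: 1

Derivation:
Numbers: [16, 4, 4], gcd = 4
Change: index 0, 16 -> 7
gcd of the OTHER numbers (without index 0): gcd([4, 4]) = 4
New gcd = gcd(g_others, new_val) = gcd(4, 7) = 1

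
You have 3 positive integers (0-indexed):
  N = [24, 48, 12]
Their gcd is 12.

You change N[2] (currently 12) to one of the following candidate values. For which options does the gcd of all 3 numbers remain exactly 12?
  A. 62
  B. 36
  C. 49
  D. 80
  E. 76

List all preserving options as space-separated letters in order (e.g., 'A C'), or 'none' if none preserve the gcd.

Answer: B

Derivation:
Old gcd = 12; gcd of others (without N[2]) = 24
New gcd for candidate v: gcd(24, v). Preserves old gcd iff gcd(24, v) = 12.
  Option A: v=62, gcd(24,62)=2 -> changes
  Option B: v=36, gcd(24,36)=12 -> preserves
  Option C: v=49, gcd(24,49)=1 -> changes
  Option D: v=80, gcd(24,80)=8 -> changes
  Option E: v=76, gcd(24,76)=4 -> changes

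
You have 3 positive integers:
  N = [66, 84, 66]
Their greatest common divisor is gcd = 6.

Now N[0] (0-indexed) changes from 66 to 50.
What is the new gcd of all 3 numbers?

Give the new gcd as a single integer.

Answer: 2

Derivation:
Numbers: [66, 84, 66], gcd = 6
Change: index 0, 66 -> 50
gcd of the OTHER numbers (without index 0): gcd([84, 66]) = 6
New gcd = gcd(g_others, new_val) = gcd(6, 50) = 2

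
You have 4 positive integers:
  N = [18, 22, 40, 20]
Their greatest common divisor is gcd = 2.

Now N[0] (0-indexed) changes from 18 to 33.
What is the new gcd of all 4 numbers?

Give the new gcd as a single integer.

Answer: 1

Derivation:
Numbers: [18, 22, 40, 20], gcd = 2
Change: index 0, 18 -> 33
gcd of the OTHER numbers (without index 0): gcd([22, 40, 20]) = 2
New gcd = gcd(g_others, new_val) = gcd(2, 33) = 1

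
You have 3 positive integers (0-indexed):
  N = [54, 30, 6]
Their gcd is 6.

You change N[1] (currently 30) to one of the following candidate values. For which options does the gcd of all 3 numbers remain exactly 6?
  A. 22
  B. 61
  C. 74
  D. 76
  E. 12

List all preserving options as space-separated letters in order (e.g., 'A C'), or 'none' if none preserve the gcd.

Old gcd = 6; gcd of others (without N[1]) = 6
New gcd for candidate v: gcd(6, v). Preserves old gcd iff gcd(6, v) = 6.
  Option A: v=22, gcd(6,22)=2 -> changes
  Option B: v=61, gcd(6,61)=1 -> changes
  Option C: v=74, gcd(6,74)=2 -> changes
  Option D: v=76, gcd(6,76)=2 -> changes
  Option E: v=12, gcd(6,12)=6 -> preserves

Answer: E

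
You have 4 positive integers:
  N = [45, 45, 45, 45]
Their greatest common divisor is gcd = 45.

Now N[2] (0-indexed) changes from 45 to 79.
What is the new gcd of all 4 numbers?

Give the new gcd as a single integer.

Numbers: [45, 45, 45, 45], gcd = 45
Change: index 2, 45 -> 79
gcd of the OTHER numbers (without index 2): gcd([45, 45, 45]) = 45
New gcd = gcd(g_others, new_val) = gcd(45, 79) = 1

Answer: 1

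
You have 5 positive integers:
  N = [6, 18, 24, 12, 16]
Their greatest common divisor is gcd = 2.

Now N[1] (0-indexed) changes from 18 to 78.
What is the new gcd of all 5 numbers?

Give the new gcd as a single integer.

Numbers: [6, 18, 24, 12, 16], gcd = 2
Change: index 1, 18 -> 78
gcd of the OTHER numbers (without index 1): gcd([6, 24, 12, 16]) = 2
New gcd = gcd(g_others, new_val) = gcd(2, 78) = 2

Answer: 2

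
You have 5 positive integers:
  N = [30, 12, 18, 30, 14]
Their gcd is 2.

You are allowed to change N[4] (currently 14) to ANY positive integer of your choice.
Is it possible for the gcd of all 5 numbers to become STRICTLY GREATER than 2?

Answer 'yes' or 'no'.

Answer: yes

Derivation:
Current gcd = 2
gcd of all OTHER numbers (without N[4]=14): gcd([30, 12, 18, 30]) = 6
The new gcd after any change is gcd(6, new_value).
This can be at most 6.
Since 6 > old gcd 2, the gcd CAN increase (e.g., set N[4] = 6).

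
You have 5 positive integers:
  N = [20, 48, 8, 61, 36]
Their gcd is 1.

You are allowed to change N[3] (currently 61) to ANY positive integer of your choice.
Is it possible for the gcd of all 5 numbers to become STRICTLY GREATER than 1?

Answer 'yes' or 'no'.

Current gcd = 1
gcd of all OTHER numbers (without N[3]=61): gcd([20, 48, 8, 36]) = 4
The new gcd after any change is gcd(4, new_value).
This can be at most 4.
Since 4 > old gcd 1, the gcd CAN increase (e.g., set N[3] = 4).

Answer: yes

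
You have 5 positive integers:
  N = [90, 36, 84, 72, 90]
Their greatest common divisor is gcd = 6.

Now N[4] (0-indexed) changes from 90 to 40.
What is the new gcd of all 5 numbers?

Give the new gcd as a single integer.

Answer: 2

Derivation:
Numbers: [90, 36, 84, 72, 90], gcd = 6
Change: index 4, 90 -> 40
gcd of the OTHER numbers (without index 4): gcd([90, 36, 84, 72]) = 6
New gcd = gcd(g_others, new_val) = gcd(6, 40) = 2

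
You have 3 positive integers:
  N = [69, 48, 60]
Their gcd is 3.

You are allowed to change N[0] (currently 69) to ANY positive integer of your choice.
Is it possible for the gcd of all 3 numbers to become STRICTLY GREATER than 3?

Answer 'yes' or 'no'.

Answer: yes

Derivation:
Current gcd = 3
gcd of all OTHER numbers (without N[0]=69): gcd([48, 60]) = 12
The new gcd after any change is gcd(12, new_value).
This can be at most 12.
Since 12 > old gcd 3, the gcd CAN increase (e.g., set N[0] = 12).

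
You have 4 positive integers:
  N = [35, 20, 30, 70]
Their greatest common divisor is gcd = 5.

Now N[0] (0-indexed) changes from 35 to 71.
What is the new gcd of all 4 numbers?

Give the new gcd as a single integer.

Numbers: [35, 20, 30, 70], gcd = 5
Change: index 0, 35 -> 71
gcd of the OTHER numbers (without index 0): gcd([20, 30, 70]) = 10
New gcd = gcd(g_others, new_val) = gcd(10, 71) = 1

Answer: 1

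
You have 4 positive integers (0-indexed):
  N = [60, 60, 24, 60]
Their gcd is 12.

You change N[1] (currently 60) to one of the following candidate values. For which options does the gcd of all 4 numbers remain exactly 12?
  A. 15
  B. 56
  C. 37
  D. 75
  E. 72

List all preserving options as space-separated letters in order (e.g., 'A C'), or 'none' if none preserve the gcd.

Old gcd = 12; gcd of others (without N[1]) = 12
New gcd for candidate v: gcd(12, v). Preserves old gcd iff gcd(12, v) = 12.
  Option A: v=15, gcd(12,15)=3 -> changes
  Option B: v=56, gcd(12,56)=4 -> changes
  Option C: v=37, gcd(12,37)=1 -> changes
  Option D: v=75, gcd(12,75)=3 -> changes
  Option E: v=72, gcd(12,72)=12 -> preserves

Answer: E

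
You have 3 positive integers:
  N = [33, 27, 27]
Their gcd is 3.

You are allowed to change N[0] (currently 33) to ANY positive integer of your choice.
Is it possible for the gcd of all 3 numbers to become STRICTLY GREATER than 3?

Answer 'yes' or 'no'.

Current gcd = 3
gcd of all OTHER numbers (without N[0]=33): gcd([27, 27]) = 27
The new gcd after any change is gcd(27, new_value).
This can be at most 27.
Since 27 > old gcd 3, the gcd CAN increase (e.g., set N[0] = 27).

Answer: yes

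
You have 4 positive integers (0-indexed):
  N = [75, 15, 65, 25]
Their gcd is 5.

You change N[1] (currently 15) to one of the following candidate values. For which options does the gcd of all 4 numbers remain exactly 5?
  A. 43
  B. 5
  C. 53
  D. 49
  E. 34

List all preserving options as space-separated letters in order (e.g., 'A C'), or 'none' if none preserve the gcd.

Answer: B

Derivation:
Old gcd = 5; gcd of others (without N[1]) = 5
New gcd for candidate v: gcd(5, v). Preserves old gcd iff gcd(5, v) = 5.
  Option A: v=43, gcd(5,43)=1 -> changes
  Option B: v=5, gcd(5,5)=5 -> preserves
  Option C: v=53, gcd(5,53)=1 -> changes
  Option D: v=49, gcd(5,49)=1 -> changes
  Option E: v=34, gcd(5,34)=1 -> changes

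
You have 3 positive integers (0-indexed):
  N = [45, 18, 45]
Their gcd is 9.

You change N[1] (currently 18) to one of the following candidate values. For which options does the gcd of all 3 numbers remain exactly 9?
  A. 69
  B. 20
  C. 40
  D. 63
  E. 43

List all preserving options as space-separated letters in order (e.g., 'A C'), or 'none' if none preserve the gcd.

Answer: D

Derivation:
Old gcd = 9; gcd of others (without N[1]) = 45
New gcd for candidate v: gcd(45, v). Preserves old gcd iff gcd(45, v) = 9.
  Option A: v=69, gcd(45,69)=3 -> changes
  Option B: v=20, gcd(45,20)=5 -> changes
  Option C: v=40, gcd(45,40)=5 -> changes
  Option D: v=63, gcd(45,63)=9 -> preserves
  Option E: v=43, gcd(45,43)=1 -> changes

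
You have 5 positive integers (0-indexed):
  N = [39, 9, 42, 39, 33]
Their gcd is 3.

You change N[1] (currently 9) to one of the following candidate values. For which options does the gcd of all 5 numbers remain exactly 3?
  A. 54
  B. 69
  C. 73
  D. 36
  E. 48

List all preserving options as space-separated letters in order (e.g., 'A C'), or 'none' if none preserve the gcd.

Answer: A B D E

Derivation:
Old gcd = 3; gcd of others (without N[1]) = 3
New gcd for candidate v: gcd(3, v). Preserves old gcd iff gcd(3, v) = 3.
  Option A: v=54, gcd(3,54)=3 -> preserves
  Option B: v=69, gcd(3,69)=3 -> preserves
  Option C: v=73, gcd(3,73)=1 -> changes
  Option D: v=36, gcd(3,36)=3 -> preserves
  Option E: v=48, gcd(3,48)=3 -> preserves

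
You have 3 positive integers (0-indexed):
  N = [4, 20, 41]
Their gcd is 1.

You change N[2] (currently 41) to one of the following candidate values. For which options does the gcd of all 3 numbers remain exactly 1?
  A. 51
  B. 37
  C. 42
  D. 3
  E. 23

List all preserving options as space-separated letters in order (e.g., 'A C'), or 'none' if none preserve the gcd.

Answer: A B D E

Derivation:
Old gcd = 1; gcd of others (without N[2]) = 4
New gcd for candidate v: gcd(4, v). Preserves old gcd iff gcd(4, v) = 1.
  Option A: v=51, gcd(4,51)=1 -> preserves
  Option B: v=37, gcd(4,37)=1 -> preserves
  Option C: v=42, gcd(4,42)=2 -> changes
  Option D: v=3, gcd(4,3)=1 -> preserves
  Option E: v=23, gcd(4,23)=1 -> preserves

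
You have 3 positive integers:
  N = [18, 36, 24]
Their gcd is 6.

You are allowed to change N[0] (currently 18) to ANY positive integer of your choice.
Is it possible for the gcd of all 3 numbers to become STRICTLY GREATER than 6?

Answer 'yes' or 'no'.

Answer: yes

Derivation:
Current gcd = 6
gcd of all OTHER numbers (without N[0]=18): gcd([36, 24]) = 12
The new gcd after any change is gcd(12, new_value).
This can be at most 12.
Since 12 > old gcd 6, the gcd CAN increase (e.g., set N[0] = 12).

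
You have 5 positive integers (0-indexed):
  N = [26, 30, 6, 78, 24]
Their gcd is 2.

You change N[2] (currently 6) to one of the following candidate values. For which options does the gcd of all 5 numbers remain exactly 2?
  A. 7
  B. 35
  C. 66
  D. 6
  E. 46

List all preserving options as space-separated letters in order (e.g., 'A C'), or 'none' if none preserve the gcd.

Old gcd = 2; gcd of others (without N[2]) = 2
New gcd for candidate v: gcd(2, v). Preserves old gcd iff gcd(2, v) = 2.
  Option A: v=7, gcd(2,7)=1 -> changes
  Option B: v=35, gcd(2,35)=1 -> changes
  Option C: v=66, gcd(2,66)=2 -> preserves
  Option D: v=6, gcd(2,6)=2 -> preserves
  Option E: v=46, gcd(2,46)=2 -> preserves

Answer: C D E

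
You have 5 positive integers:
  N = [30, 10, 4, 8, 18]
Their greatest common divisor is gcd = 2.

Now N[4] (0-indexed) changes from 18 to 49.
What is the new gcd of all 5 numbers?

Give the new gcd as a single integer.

Numbers: [30, 10, 4, 8, 18], gcd = 2
Change: index 4, 18 -> 49
gcd of the OTHER numbers (without index 4): gcd([30, 10, 4, 8]) = 2
New gcd = gcd(g_others, new_val) = gcd(2, 49) = 1

Answer: 1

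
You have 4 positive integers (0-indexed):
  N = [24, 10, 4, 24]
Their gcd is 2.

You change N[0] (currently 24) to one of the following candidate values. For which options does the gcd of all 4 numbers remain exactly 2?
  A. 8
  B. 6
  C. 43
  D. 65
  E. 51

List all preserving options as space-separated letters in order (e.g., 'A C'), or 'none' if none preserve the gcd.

Old gcd = 2; gcd of others (without N[0]) = 2
New gcd for candidate v: gcd(2, v). Preserves old gcd iff gcd(2, v) = 2.
  Option A: v=8, gcd(2,8)=2 -> preserves
  Option B: v=6, gcd(2,6)=2 -> preserves
  Option C: v=43, gcd(2,43)=1 -> changes
  Option D: v=65, gcd(2,65)=1 -> changes
  Option E: v=51, gcd(2,51)=1 -> changes

Answer: A B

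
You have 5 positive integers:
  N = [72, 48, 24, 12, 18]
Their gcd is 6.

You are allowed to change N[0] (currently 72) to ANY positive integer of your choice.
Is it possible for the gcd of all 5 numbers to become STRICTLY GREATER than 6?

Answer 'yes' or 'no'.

Current gcd = 6
gcd of all OTHER numbers (without N[0]=72): gcd([48, 24, 12, 18]) = 6
The new gcd after any change is gcd(6, new_value).
This can be at most 6.
Since 6 = old gcd 6, the gcd can only stay the same or decrease.

Answer: no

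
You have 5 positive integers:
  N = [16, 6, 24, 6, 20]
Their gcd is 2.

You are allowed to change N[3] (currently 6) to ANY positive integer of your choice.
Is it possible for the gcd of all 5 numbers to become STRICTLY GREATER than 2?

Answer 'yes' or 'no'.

Answer: no

Derivation:
Current gcd = 2
gcd of all OTHER numbers (without N[3]=6): gcd([16, 6, 24, 20]) = 2
The new gcd after any change is gcd(2, new_value).
This can be at most 2.
Since 2 = old gcd 2, the gcd can only stay the same or decrease.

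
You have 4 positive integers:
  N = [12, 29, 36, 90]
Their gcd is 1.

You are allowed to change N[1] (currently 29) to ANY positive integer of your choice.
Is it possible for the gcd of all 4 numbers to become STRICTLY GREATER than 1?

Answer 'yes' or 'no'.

Current gcd = 1
gcd of all OTHER numbers (without N[1]=29): gcd([12, 36, 90]) = 6
The new gcd after any change is gcd(6, new_value).
This can be at most 6.
Since 6 > old gcd 1, the gcd CAN increase (e.g., set N[1] = 6).

Answer: yes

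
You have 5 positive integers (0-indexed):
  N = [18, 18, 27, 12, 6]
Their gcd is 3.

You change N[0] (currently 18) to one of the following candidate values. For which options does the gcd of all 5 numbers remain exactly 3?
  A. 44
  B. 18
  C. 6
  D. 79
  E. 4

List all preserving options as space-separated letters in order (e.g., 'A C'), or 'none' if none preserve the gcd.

Answer: B C

Derivation:
Old gcd = 3; gcd of others (without N[0]) = 3
New gcd for candidate v: gcd(3, v). Preserves old gcd iff gcd(3, v) = 3.
  Option A: v=44, gcd(3,44)=1 -> changes
  Option B: v=18, gcd(3,18)=3 -> preserves
  Option C: v=6, gcd(3,6)=3 -> preserves
  Option D: v=79, gcd(3,79)=1 -> changes
  Option E: v=4, gcd(3,4)=1 -> changes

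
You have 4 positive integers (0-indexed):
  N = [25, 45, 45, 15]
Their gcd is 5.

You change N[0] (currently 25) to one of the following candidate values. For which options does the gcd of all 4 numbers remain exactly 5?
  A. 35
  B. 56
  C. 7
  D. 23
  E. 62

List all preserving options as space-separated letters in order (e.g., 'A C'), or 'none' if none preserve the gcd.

Old gcd = 5; gcd of others (without N[0]) = 15
New gcd for candidate v: gcd(15, v). Preserves old gcd iff gcd(15, v) = 5.
  Option A: v=35, gcd(15,35)=5 -> preserves
  Option B: v=56, gcd(15,56)=1 -> changes
  Option C: v=7, gcd(15,7)=1 -> changes
  Option D: v=23, gcd(15,23)=1 -> changes
  Option E: v=62, gcd(15,62)=1 -> changes

Answer: A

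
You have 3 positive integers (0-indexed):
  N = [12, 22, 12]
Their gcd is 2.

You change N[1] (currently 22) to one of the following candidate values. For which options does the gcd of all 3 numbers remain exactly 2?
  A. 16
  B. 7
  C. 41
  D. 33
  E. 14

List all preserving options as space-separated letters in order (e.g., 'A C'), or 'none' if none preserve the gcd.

Old gcd = 2; gcd of others (without N[1]) = 12
New gcd for candidate v: gcd(12, v). Preserves old gcd iff gcd(12, v) = 2.
  Option A: v=16, gcd(12,16)=4 -> changes
  Option B: v=7, gcd(12,7)=1 -> changes
  Option C: v=41, gcd(12,41)=1 -> changes
  Option D: v=33, gcd(12,33)=3 -> changes
  Option E: v=14, gcd(12,14)=2 -> preserves

Answer: E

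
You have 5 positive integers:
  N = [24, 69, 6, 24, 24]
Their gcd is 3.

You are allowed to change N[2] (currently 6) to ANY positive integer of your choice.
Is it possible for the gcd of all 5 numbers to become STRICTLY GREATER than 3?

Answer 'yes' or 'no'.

Answer: no

Derivation:
Current gcd = 3
gcd of all OTHER numbers (without N[2]=6): gcd([24, 69, 24, 24]) = 3
The new gcd after any change is gcd(3, new_value).
This can be at most 3.
Since 3 = old gcd 3, the gcd can only stay the same or decrease.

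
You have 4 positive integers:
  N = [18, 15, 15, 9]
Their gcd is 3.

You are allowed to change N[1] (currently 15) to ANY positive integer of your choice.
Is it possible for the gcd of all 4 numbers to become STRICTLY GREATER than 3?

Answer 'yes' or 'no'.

Answer: no

Derivation:
Current gcd = 3
gcd of all OTHER numbers (without N[1]=15): gcd([18, 15, 9]) = 3
The new gcd after any change is gcd(3, new_value).
This can be at most 3.
Since 3 = old gcd 3, the gcd can only stay the same or decrease.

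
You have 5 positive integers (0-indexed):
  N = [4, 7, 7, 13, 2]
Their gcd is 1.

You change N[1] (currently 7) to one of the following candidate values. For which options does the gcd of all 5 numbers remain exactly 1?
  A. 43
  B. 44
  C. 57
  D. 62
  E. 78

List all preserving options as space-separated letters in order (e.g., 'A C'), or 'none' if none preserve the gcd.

Old gcd = 1; gcd of others (without N[1]) = 1
New gcd for candidate v: gcd(1, v). Preserves old gcd iff gcd(1, v) = 1.
  Option A: v=43, gcd(1,43)=1 -> preserves
  Option B: v=44, gcd(1,44)=1 -> preserves
  Option C: v=57, gcd(1,57)=1 -> preserves
  Option D: v=62, gcd(1,62)=1 -> preserves
  Option E: v=78, gcd(1,78)=1 -> preserves

Answer: A B C D E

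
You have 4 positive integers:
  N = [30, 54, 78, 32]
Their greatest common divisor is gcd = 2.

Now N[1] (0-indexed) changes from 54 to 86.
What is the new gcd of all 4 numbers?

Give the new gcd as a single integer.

Answer: 2

Derivation:
Numbers: [30, 54, 78, 32], gcd = 2
Change: index 1, 54 -> 86
gcd of the OTHER numbers (without index 1): gcd([30, 78, 32]) = 2
New gcd = gcd(g_others, new_val) = gcd(2, 86) = 2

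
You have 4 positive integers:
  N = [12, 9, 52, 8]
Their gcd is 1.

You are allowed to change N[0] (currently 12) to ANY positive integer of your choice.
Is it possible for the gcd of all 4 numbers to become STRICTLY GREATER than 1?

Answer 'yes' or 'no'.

Current gcd = 1
gcd of all OTHER numbers (without N[0]=12): gcd([9, 52, 8]) = 1
The new gcd after any change is gcd(1, new_value).
This can be at most 1.
Since 1 = old gcd 1, the gcd can only stay the same or decrease.

Answer: no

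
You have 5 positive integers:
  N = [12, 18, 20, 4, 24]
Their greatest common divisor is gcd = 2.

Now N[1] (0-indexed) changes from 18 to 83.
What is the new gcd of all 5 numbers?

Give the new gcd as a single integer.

Numbers: [12, 18, 20, 4, 24], gcd = 2
Change: index 1, 18 -> 83
gcd of the OTHER numbers (without index 1): gcd([12, 20, 4, 24]) = 4
New gcd = gcd(g_others, new_val) = gcd(4, 83) = 1

Answer: 1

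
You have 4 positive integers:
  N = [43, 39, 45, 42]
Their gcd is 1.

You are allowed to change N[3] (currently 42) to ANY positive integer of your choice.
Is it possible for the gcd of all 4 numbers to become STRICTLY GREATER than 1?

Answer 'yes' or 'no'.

Answer: no

Derivation:
Current gcd = 1
gcd of all OTHER numbers (without N[3]=42): gcd([43, 39, 45]) = 1
The new gcd after any change is gcd(1, new_value).
This can be at most 1.
Since 1 = old gcd 1, the gcd can only stay the same or decrease.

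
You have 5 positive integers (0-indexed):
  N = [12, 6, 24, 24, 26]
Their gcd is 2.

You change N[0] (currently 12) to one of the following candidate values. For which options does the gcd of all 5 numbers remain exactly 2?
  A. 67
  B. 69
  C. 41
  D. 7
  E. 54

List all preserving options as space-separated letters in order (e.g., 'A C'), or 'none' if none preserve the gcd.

Old gcd = 2; gcd of others (without N[0]) = 2
New gcd for candidate v: gcd(2, v). Preserves old gcd iff gcd(2, v) = 2.
  Option A: v=67, gcd(2,67)=1 -> changes
  Option B: v=69, gcd(2,69)=1 -> changes
  Option C: v=41, gcd(2,41)=1 -> changes
  Option D: v=7, gcd(2,7)=1 -> changes
  Option E: v=54, gcd(2,54)=2 -> preserves

Answer: E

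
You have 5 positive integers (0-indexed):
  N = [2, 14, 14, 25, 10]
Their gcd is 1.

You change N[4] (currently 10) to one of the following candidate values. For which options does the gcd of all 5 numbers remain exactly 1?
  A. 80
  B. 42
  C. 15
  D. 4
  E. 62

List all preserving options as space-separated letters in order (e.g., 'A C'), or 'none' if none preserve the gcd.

Answer: A B C D E

Derivation:
Old gcd = 1; gcd of others (without N[4]) = 1
New gcd for candidate v: gcd(1, v). Preserves old gcd iff gcd(1, v) = 1.
  Option A: v=80, gcd(1,80)=1 -> preserves
  Option B: v=42, gcd(1,42)=1 -> preserves
  Option C: v=15, gcd(1,15)=1 -> preserves
  Option D: v=4, gcd(1,4)=1 -> preserves
  Option E: v=62, gcd(1,62)=1 -> preserves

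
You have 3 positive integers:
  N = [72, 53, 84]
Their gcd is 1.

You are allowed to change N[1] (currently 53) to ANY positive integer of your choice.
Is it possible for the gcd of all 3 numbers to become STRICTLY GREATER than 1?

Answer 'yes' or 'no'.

Answer: yes

Derivation:
Current gcd = 1
gcd of all OTHER numbers (without N[1]=53): gcd([72, 84]) = 12
The new gcd after any change is gcd(12, new_value).
This can be at most 12.
Since 12 > old gcd 1, the gcd CAN increase (e.g., set N[1] = 12).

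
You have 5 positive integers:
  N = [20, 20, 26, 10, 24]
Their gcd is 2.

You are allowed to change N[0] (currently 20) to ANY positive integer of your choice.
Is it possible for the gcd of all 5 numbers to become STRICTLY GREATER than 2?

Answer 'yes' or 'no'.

Current gcd = 2
gcd of all OTHER numbers (without N[0]=20): gcd([20, 26, 10, 24]) = 2
The new gcd after any change is gcd(2, new_value).
This can be at most 2.
Since 2 = old gcd 2, the gcd can only stay the same or decrease.

Answer: no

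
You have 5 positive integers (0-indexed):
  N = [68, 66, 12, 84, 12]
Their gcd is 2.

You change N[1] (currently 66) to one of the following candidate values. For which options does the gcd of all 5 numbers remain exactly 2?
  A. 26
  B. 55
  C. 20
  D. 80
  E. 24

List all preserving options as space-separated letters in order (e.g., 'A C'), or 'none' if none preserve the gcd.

Old gcd = 2; gcd of others (without N[1]) = 4
New gcd for candidate v: gcd(4, v). Preserves old gcd iff gcd(4, v) = 2.
  Option A: v=26, gcd(4,26)=2 -> preserves
  Option B: v=55, gcd(4,55)=1 -> changes
  Option C: v=20, gcd(4,20)=4 -> changes
  Option D: v=80, gcd(4,80)=4 -> changes
  Option E: v=24, gcd(4,24)=4 -> changes

Answer: A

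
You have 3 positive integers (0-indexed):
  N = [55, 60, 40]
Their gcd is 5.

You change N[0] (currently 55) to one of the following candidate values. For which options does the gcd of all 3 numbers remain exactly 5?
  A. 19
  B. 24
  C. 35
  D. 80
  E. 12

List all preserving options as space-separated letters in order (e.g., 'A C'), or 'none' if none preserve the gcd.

Answer: C

Derivation:
Old gcd = 5; gcd of others (without N[0]) = 20
New gcd for candidate v: gcd(20, v). Preserves old gcd iff gcd(20, v) = 5.
  Option A: v=19, gcd(20,19)=1 -> changes
  Option B: v=24, gcd(20,24)=4 -> changes
  Option C: v=35, gcd(20,35)=5 -> preserves
  Option D: v=80, gcd(20,80)=20 -> changes
  Option E: v=12, gcd(20,12)=4 -> changes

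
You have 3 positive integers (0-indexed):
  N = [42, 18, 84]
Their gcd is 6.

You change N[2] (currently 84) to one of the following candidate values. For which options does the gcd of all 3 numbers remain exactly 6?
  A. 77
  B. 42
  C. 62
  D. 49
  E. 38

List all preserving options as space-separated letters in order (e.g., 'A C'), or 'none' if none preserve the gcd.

Answer: B

Derivation:
Old gcd = 6; gcd of others (without N[2]) = 6
New gcd for candidate v: gcd(6, v). Preserves old gcd iff gcd(6, v) = 6.
  Option A: v=77, gcd(6,77)=1 -> changes
  Option B: v=42, gcd(6,42)=6 -> preserves
  Option C: v=62, gcd(6,62)=2 -> changes
  Option D: v=49, gcd(6,49)=1 -> changes
  Option E: v=38, gcd(6,38)=2 -> changes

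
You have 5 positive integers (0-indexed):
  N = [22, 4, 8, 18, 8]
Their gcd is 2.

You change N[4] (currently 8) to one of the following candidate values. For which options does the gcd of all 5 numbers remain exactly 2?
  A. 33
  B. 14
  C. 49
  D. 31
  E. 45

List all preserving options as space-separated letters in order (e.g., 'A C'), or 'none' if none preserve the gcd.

Old gcd = 2; gcd of others (without N[4]) = 2
New gcd for candidate v: gcd(2, v). Preserves old gcd iff gcd(2, v) = 2.
  Option A: v=33, gcd(2,33)=1 -> changes
  Option B: v=14, gcd(2,14)=2 -> preserves
  Option C: v=49, gcd(2,49)=1 -> changes
  Option D: v=31, gcd(2,31)=1 -> changes
  Option E: v=45, gcd(2,45)=1 -> changes

Answer: B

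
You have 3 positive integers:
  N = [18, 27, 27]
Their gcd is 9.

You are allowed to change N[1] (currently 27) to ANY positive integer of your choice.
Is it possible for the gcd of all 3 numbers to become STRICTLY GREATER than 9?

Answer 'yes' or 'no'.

Current gcd = 9
gcd of all OTHER numbers (without N[1]=27): gcd([18, 27]) = 9
The new gcd after any change is gcd(9, new_value).
This can be at most 9.
Since 9 = old gcd 9, the gcd can only stay the same or decrease.

Answer: no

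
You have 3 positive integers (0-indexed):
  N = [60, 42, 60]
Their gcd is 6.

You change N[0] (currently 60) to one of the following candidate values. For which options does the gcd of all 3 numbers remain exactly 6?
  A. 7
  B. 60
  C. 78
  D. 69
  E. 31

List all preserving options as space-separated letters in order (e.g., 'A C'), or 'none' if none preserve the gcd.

Old gcd = 6; gcd of others (without N[0]) = 6
New gcd for candidate v: gcd(6, v). Preserves old gcd iff gcd(6, v) = 6.
  Option A: v=7, gcd(6,7)=1 -> changes
  Option B: v=60, gcd(6,60)=6 -> preserves
  Option C: v=78, gcd(6,78)=6 -> preserves
  Option D: v=69, gcd(6,69)=3 -> changes
  Option E: v=31, gcd(6,31)=1 -> changes

Answer: B C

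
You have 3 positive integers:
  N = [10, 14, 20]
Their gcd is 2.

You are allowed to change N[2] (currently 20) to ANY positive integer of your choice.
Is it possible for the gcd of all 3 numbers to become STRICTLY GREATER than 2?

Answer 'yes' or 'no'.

Current gcd = 2
gcd of all OTHER numbers (without N[2]=20): gcd([10, 14]) = 2
The new gcd after any change is gcd(2, new_value).
This can be at most 2.
Since 2 = old gcd 2, the gcd can only stay the same or decrease.

Answer: no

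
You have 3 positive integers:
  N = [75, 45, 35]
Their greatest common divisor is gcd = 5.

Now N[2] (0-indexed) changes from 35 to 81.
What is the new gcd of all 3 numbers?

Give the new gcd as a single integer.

Numbers: [75, 45, 35], gcd = 5
Change: index 2, 35 -> 81
gcd of the OTHER numbers (without index 2): gcd([75, 45]) = 15
New gcd = gcd(g_others, new_val) = gcd(15, 81) = 3

Answer: 3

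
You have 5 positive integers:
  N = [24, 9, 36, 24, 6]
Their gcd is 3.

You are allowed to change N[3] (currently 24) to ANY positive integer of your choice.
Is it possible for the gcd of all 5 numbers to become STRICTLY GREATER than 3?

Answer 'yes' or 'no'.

Answer: no

Derivation:
Current gcd = 3
gcd of all OTHER numbers (without N[3]=24): gcd([24, 9, 36, 6]) = 3
The new gcd after any change is gcd(3, new_value).
This can be at most 3.
Since 3 = old gcd 3, the gcd can only stay the same or decrease.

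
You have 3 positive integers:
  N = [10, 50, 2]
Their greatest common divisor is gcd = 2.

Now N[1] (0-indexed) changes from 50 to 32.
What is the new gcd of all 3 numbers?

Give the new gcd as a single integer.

Numbers: [10, 50, 2], gcd = 2
Change: index 1, 50 -> 32
gcd of the OTHER numbers (without index 1): gcd([10, 2]) = 2
New gcd = gcd(g_others, new_val) = gcd(2, 32) = 2

Answer: 2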